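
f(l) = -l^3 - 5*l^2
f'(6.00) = -168.00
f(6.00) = -396.00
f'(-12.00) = -312.00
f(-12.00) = 1008.00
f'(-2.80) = 4.48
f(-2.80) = -17.25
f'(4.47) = -104.64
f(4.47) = -189.22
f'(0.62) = -7.35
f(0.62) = -2.16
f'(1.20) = -16.32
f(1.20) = -8.93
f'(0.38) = -4.23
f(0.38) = -0.78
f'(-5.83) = -43.67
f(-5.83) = 28.21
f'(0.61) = -7.22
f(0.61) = -2.09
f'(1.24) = -17.01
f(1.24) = -9.59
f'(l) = -3*l^2 - 10*l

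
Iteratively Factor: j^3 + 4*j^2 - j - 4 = (j + 4)*(j^2 - 1) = (j - 1)*(j + 4)*(j + 1)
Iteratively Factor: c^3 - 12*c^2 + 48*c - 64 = (c - 4)*(c^2 - 8*c + 16) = (c - 4)^2*(c - 4)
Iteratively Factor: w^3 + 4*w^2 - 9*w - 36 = (w - 3)*(w^2 + 7*w + 12) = (w - 3)*(w + 4)*(w + 3)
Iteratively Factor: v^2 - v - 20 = (v - 5)*(v + 4)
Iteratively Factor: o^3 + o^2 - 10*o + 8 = (o - 1)*(o^2 + 2*o - 8) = (o - 2)*(o - 1)*(o + 4)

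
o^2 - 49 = (o - 7)*(o + 7)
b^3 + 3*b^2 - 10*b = b*(b - 2)*(b + 5)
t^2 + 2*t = t*(t + 2)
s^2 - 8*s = s*(s - 8)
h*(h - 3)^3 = h^4 - 9*h^3 + 27*h^2 - 27*h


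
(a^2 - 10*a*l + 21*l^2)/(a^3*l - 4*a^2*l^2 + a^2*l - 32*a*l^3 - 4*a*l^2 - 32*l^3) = (-a^2 + 10*a*l - 21*l^2)/(l*(-a^3 + 4*a^2*l - a^2 + 32*a*l^2 + 4*a*l + 32*l^2))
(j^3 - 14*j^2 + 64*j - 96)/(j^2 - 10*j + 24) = j - 4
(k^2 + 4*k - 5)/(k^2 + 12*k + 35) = (k - 1)/(k + 7)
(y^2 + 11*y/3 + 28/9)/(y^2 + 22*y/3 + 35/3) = (y + 4/3)/(y + 5)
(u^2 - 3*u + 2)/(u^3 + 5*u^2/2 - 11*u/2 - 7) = 2*(u - 1)/(2*u^2 + 9*u + 7)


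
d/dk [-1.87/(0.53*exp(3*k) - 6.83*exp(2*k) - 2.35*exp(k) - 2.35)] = (2.9733*exp(2*k) - 25.5442*exp(k) - 4.3945)*exp(k)/(-0.53*exp(3*k) + 6.83*exp(2*k) + 2.35*exp(k) + 2.35)^2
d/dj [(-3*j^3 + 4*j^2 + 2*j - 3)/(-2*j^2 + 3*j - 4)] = (6*j^4 - 18*j^3 + 52*j^2 - 44*j + 1)/(4*j^4 - 12*j^3 + 25*j^2 - 24*j + 16)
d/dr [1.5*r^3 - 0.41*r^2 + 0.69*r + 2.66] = 4.5*r^2 - 0.82*r + 0.69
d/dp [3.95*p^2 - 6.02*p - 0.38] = 7.9*p - 6.02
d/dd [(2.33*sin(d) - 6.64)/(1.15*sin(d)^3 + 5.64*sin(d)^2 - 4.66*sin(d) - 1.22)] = (-5.359*sin(d)^3 + 9.7668*sin(d)^2 + 74.8992*sin(d) - 33.785)*cos(d)/(1.3225*sin(d)^6 + 12.972*sin(d)^5 + 21.0916*sin(d)^4 - 55.3708*sin(d)^3 + 7.954*sin(d)^2 + 11.3704*sin(d) + 1.4884)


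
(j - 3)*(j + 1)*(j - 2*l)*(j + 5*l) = j^4 + 3*j^3*l - 2*j^3 - 10*j^2*l^2 - 6*j^2*l - 3*j^2 + 20*j*l^2 - 9*j*l + 30*l^2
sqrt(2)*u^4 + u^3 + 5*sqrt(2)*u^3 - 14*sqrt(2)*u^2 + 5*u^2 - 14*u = u*(u - 2)*(u + 7)*(sqrt(2)*u + 1)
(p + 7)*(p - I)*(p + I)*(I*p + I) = I*p^4 + 8*I*p^3 + 8*I*p^2 + 8*I*p + 7*I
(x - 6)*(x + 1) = x^2 - 5*x - 6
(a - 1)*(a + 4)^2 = a^3 + 7*a^2 + 8*a - 16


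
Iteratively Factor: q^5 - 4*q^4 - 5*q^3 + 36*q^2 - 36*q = (q - 2)*(q^4 - 2*q^3 - 9*q^2 + 18*q) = (q - 2)^2*(q^3 - 9*q) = (q - 2)^2*(q + 3)*(q^2 - 3*q) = q*(q - 2)^2*(q + 3)*(q - 3)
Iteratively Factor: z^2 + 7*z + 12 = (z + 4)*(z + 3)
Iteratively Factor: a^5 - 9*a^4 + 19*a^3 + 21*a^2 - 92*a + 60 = (a - 5)*(a^4 - 4*a^3 - a^2 + 16*a - 12) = (a - 5)*(a + 2)*(a^3 - 6*a^2 + 11*a - 6) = (a - 5)*(a - 2)*(a + 2)*(a^2 - 4*a + 3) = (a - 5)*(a - 3)*(a - 2)*(a + 2)*(a - 1)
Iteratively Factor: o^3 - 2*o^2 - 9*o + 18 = (o - 3)*(o^2 + o - 6) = (o - 3)*(o + 3)*(o - 2)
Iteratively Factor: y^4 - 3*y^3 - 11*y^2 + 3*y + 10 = (y + 2)*(y^3 - 5*y^2 - y + 5) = (y + 1)*(y + 2)*(y^2 - 6*y + 5) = (y - 1)*(y + 1)*(y + 2)*(y - 5)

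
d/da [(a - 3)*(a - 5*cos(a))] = a + (a - 3)*(5*sin(a) + 1) - 5*cos(a)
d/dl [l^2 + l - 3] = 2*l + 1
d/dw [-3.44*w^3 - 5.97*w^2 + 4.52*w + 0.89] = -10.32*w^2 - 11.94*w + 4.52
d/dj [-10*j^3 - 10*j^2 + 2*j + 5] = -30*j^2 - 20*j + 2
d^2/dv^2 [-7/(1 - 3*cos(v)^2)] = 42*(-6*sin(v)^4 + 5*sin(v)^2 + 2)/(3*cos(v)^2 - 1)^3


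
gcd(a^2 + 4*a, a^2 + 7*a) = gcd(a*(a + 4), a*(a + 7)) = a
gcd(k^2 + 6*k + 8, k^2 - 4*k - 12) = k + 2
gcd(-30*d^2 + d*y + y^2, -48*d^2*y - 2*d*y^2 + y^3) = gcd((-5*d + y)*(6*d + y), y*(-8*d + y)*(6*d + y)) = 6*d + y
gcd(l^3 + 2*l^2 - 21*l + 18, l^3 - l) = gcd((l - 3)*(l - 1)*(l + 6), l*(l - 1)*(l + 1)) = l - 1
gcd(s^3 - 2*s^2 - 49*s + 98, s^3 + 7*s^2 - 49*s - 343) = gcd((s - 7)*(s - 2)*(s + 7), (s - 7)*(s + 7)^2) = s^2 - 49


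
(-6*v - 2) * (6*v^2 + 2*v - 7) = -36*v^3 - 24*v^2 + 38*v + 14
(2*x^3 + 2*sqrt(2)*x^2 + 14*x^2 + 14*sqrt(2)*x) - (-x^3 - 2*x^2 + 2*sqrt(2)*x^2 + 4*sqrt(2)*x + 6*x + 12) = 3*x^3 + 16*x^2 - 6*x + 10*sqrt(2)*x - 12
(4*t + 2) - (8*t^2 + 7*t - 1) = -8*t^2 - 3*t + 3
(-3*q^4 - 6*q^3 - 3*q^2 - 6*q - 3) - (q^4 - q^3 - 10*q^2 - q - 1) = -4*q^4 - 5*q^3 + 7*q^2 - 5*q - 2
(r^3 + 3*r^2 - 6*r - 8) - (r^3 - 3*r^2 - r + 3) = 6*r^2 - 5*r - 11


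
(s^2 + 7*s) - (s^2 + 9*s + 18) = -2*s - 18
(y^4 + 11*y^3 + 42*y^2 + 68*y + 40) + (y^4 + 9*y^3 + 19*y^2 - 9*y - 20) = 2*y^4 + 20*y^3 + 61*y^2 + 59*y + 20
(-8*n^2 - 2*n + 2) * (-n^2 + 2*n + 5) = 8*n^4 - 14*n^3 - 46*n^2 - 6*n + 10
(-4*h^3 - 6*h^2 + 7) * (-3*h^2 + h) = 12*h^5 + 14*h^4 - 6*h^3 - 21*h^2 + 7*h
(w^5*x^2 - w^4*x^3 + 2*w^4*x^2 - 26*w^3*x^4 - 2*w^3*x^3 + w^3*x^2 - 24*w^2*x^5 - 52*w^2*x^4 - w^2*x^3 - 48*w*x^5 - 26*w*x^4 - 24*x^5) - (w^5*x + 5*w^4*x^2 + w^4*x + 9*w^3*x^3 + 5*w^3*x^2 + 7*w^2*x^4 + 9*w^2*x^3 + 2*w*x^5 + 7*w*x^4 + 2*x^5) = w^5*x^2 - w^5*x - w^4*x^3 - 3*w^4*x^2 - w^4*x - 26*w^3*x^4 - 11*w^3*x^3 - 4*w^3*x^2 - 24*w^2*x^5 - 59*w^2*x^4 - 10*w^2*x^3 - 50*w*x^5 - 33*w*x^4 - 26*x^5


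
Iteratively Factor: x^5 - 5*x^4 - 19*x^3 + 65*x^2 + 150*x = (x - 5)*(x^4 - 19*x^2 - 30*x) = (x - 5)^2*(x^3 + 5*x^2 + 6*x) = x*(x - 5)^2*(x^2 + 5*x + 6) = x*(x - 5)^2*(x + 3)*(x + 2)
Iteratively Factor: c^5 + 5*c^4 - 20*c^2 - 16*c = (c + 4)*(c^4 + c^3 - 4*c^2 - 4*c) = c*(c + 4)*(c^3 + c^2 - 4*c - 4) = c*(c + 1)*(c + 4)*(c^2 - 4) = c*(c + 1)*(c + 2)*(c + 4)*(c - 2)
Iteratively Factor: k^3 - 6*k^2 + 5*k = (k)*(k^2 - 6*k + 5) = k*(k - 5)*(k - 1)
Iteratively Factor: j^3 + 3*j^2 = (j + 3)*(j^2) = j*(j + 3)*(j)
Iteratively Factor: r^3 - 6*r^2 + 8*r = (r)*(r^2 - 6*r + 8) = r*(r - 4)*(r - 2)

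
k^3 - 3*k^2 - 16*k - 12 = (k - 6)*(k + 1)*(k + 2)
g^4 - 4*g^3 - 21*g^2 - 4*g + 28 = (g - 7)*(g - 1)*(g + 2)^2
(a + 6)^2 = a^2 + 12*a + 36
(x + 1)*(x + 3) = x^2 + 4*x + 3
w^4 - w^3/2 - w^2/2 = w^2*(w - 1)*(w + 1/2)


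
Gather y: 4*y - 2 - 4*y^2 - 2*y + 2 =-4*y^2 + 2*y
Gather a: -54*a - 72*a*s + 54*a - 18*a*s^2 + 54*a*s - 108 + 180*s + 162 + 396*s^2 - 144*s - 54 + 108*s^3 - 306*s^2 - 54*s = a*(-18*s^2 - 18*s) + 108*s^3 + 90*s^2 - 18*s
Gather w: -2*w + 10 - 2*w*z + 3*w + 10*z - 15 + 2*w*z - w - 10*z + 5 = 0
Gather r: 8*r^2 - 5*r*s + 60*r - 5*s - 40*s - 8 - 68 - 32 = 8*r^2 + r*(60 - 5*s) - 45*s - 108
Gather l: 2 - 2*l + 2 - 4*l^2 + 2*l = 4 - 4*l^2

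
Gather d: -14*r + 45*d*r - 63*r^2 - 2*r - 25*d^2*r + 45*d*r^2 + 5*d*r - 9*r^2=-25*d^2*r + d*(45*r^2 + 50*r) - 72*r^2 - 16*r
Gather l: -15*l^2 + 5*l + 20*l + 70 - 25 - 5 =-15*l^2 + 25*l + 40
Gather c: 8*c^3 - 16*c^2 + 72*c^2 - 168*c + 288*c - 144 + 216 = 8*c^3 + 56*c^2 + 120*c + 72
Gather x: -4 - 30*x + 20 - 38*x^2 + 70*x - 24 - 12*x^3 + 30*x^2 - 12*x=-12*x^3 - 8*x^2 + 28*x - 8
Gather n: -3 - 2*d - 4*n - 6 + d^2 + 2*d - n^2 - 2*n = d^2 - n^2 - 6*n - 9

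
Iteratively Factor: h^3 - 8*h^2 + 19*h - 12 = (h - 4)*(h^2 - 4*h + 3) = (h - 4)*(h - 1)*(h - 3)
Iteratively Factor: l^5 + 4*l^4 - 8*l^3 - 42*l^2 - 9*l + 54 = (l + 2)*(l^4 + 2*l^3 - 12*l^2 - 18*l + 27) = (l + 2)*(l + 3)*(l^3 - l^2 - 9*l + 9) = (l + 2)*(l + 3)^2*(l^2 - 4*l + 3) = (l - 3)*(l + 2)*(l + 3)^2*(l - 1)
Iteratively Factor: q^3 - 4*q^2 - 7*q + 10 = (q + 2)*(q^2 - 6*q + 5) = (q - 5)*(q + 2)*(q - 1)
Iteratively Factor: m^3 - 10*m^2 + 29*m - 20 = (m - 5)*(m^2 - 5*m + 4) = (m - 5)*(m - 1)*(m - 4)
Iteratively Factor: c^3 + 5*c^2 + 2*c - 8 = (c + 2)*(c^2 + 3*c - 4) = (c + 2)*(c + 4)*(c - 1)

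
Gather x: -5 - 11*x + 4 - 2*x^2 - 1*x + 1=-2*x^2 - 12*x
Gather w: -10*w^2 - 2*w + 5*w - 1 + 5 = -10*w^2 + 3*w + 4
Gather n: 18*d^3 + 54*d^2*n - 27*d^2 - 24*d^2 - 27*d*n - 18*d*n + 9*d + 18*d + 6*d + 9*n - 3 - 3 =18*d^3 - 51*d^2 + 33*d + n*(54*d^2 - 45*d + 9) - 6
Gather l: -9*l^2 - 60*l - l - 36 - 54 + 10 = -9*l^2 - 61*l - 80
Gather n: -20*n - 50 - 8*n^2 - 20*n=-8*n^2 - 40*n - 50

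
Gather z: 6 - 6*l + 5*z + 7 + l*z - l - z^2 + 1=-7*l - z^2 + z*(l + 5) + 14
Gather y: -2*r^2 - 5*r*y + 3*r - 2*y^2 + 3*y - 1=-2*r^2 + 3*r - 2*y^2 + y*(3 - 5*r) - 1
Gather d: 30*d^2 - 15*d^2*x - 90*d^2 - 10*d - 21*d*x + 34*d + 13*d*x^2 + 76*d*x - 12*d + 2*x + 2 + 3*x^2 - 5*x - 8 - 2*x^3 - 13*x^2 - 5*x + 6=d^2*(-15*x - 60) + d*(13*x^2 + 55*x + 12) - 2*x^3 - 10*x^2 - 8*x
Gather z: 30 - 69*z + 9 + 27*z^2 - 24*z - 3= 27*z^2 - 93*z + 36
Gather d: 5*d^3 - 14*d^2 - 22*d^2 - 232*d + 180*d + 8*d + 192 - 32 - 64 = 5*d^3 - 36*d^2 - 44*d + 96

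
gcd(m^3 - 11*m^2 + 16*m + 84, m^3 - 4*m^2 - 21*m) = m - 7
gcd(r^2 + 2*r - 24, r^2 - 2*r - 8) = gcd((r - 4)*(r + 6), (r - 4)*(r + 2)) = r - 4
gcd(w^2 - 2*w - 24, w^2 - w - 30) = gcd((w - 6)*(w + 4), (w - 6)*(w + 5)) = w - 6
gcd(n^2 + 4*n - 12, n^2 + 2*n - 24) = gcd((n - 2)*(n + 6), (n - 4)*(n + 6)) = n + 6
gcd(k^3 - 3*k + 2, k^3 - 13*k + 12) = k - 1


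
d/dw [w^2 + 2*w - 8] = 2*w + 2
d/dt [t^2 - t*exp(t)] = -t*exp(t) + 2*t - exp(t)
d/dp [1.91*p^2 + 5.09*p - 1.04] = 3.82*p + 5.09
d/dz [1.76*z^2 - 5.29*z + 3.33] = 3.52*z - 5.29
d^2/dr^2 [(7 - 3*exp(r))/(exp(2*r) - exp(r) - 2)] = (-3*exp(4*r) + 25*exp(3*r) - 57*exp(2*r) + 69*exp(r) - 26)*exp(r)/(exp(6*r) - 3*exp(5*r) - 3*exp(4*r) + 11*exp(3*r) + 6*exp(2*r) - 12*exp(r) - 8)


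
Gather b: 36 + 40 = 76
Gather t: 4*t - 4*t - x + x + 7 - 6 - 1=0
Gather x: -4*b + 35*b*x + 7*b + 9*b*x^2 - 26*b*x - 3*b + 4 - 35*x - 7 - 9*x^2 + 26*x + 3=x^2*(9*b - 9) + x*(9*b - 9)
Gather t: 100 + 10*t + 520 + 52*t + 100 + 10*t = 72*t + 720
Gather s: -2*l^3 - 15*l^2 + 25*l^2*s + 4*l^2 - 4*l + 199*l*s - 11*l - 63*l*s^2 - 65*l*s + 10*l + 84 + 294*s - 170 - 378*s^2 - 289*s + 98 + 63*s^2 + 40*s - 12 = -2*l^3 - 11*l^2 - 5*l + s^2*(-63*l - 315) + s*(25*l^2 + 134*l + 45)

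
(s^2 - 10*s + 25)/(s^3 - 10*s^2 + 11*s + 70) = (s - 5)/(s^2 - 5*s - 14)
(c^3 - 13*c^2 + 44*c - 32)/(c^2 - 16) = (c^2 - 9*c + 8)/(c + 4)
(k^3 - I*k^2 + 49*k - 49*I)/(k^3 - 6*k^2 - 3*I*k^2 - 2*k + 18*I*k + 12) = (k^2 + 49)/(k^2 - 2*k*(3 + I) + 12*I)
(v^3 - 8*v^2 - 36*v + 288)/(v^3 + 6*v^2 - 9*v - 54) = (v^2 - 14*v + 48)/(v^2 - 9)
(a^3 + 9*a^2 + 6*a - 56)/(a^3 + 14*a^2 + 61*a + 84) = (a - 2)/(a + 3)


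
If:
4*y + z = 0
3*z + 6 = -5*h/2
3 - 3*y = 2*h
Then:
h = 4/7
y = 13/21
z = -52/21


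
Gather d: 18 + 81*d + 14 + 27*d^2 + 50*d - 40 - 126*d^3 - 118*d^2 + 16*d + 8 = -126*d^3 - 91*d^2 + 147*d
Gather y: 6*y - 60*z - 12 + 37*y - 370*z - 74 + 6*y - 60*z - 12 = 49*y - 490*z - 98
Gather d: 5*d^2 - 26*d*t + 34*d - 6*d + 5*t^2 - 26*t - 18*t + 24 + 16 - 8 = 5*d^2 + d*(28 - 26*t) + 5*t^2 - 44*t + 32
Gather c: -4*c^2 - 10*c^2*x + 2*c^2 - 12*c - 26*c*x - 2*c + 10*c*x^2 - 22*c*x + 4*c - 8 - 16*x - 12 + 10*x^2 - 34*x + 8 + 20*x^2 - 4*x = c^2*(-10*x - 2) + c*(10*x^2 - 48*x - 10) + 30*x^2 - 54*x - 12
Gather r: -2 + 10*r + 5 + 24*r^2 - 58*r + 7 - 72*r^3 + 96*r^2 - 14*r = -72*r^3 + 120*r^2 - 62*r + 10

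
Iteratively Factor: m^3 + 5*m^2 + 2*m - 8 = (m + 2)*(m^2 + 3*m - 4) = (m - 1)*(m + 2)*(m + 4)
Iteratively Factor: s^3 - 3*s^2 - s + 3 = (s - 1)*(s^2 - 2*s - 3) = (s - 3)*(s - 1)*(s + 1)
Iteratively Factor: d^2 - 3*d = (d)*(d - 3)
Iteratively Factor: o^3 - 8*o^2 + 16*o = (o - 4)*(o^2 - 4*o) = o*(o - 4)*(o - 4)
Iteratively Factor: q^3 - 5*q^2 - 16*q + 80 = (q - 4)*(q^2 - q - 20) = (q - 5)*(q - 4)*(q + 4)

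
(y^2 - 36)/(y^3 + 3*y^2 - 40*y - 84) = (y + 6)/(y^2 + 9*y + 14)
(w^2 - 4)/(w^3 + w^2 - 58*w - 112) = (w - 2)/(w^2 - w - 56)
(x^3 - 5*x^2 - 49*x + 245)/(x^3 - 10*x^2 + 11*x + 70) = (x + 7)/(x + 2)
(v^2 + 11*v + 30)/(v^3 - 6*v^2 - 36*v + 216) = (v + 5)/(v^2 - 12*v + 36)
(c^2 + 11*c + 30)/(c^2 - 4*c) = (c^2 + 11*c + 30)/(c*(c - 4))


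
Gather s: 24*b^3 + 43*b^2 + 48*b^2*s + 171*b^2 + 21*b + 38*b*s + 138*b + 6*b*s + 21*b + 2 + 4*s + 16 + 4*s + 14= 24*b^3 + 214*b^2 + 180*b + s*(48*b^2 + 44*b + 8) + 32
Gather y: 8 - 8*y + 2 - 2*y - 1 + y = 9 - 9*y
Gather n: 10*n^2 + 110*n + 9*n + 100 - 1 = 10*n^2 + 119*n + 99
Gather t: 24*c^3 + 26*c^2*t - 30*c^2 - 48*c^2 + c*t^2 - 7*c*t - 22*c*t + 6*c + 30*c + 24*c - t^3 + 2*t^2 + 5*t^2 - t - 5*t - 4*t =24*c^3 - 78*c^2 + 60*c - t^3 + t^2*(c + 7) + t*(26*c^2 - 29*c - 10)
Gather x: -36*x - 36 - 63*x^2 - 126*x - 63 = -63*x^2 - 162*x - 99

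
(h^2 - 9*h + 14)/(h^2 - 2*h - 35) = (h - 2)/(h + 5)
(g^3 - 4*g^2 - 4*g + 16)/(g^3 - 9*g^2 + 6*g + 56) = (g - 2)/(g - 7)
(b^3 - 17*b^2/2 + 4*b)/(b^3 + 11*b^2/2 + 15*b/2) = (2*b^2 - 17*b + 8)/(2*b^2 + 11*b + 15)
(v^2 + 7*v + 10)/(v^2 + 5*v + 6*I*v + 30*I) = (v + 2)/(v + 6*I)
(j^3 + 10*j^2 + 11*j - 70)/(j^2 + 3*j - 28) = (j^2 + 3*j - 10)/(j - 4)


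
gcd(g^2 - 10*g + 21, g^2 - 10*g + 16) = 1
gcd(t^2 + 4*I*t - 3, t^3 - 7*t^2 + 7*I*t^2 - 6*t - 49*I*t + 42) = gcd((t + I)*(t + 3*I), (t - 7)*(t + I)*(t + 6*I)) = t + I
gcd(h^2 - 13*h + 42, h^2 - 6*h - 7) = h - 7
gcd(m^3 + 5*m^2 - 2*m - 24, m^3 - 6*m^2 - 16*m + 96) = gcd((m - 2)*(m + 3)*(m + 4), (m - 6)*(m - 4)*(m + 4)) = m + 4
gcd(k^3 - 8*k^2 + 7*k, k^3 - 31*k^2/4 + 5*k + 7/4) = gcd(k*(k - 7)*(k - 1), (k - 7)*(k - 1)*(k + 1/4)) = k^2 - 8*k + 7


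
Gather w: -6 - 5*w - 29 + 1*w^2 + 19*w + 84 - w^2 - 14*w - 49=0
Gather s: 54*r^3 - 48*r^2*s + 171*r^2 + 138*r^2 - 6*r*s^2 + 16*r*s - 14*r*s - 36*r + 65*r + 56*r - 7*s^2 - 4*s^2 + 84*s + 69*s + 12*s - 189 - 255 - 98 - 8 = 54*r^3 + 309*r^2 + 85*r + s^2*(-6*r - 11) + s*(-48*r^2 + 2*r + 165) - 550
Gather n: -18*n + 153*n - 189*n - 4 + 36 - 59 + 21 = -54*n - 6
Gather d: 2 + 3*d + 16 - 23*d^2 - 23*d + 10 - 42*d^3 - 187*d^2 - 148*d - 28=-42*d^3 - 210*d^2 - 168*d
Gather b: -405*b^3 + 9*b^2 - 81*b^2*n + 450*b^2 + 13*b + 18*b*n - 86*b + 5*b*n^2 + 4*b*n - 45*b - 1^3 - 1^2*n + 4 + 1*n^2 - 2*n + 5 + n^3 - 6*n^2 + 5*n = -405*b^3 + b^2*(459 - 81*n) + b*(5*n^2 + 22*n - 118) + n^3 - 5*n^2 + 2*n + 8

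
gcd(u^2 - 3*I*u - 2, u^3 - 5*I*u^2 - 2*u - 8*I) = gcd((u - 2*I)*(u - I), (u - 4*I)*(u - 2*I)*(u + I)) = u - 2*I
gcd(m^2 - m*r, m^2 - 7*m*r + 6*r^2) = -m + r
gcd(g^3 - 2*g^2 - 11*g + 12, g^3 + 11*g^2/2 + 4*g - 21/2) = g^2 + 2*g - 3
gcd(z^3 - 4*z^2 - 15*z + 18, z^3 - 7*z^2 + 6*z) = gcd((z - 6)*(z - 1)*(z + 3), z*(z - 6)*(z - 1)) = z^2 - 7*z + 6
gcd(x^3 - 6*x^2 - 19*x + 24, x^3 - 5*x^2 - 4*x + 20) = 1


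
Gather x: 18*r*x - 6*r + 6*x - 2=-6*r + x*(18*r + 6) - 2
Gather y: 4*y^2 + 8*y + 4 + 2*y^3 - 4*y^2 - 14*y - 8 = 2*y^3 - 6*y - 4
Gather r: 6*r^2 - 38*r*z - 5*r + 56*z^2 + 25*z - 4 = 6*r^2 + r*(-38*z - 5) + 56*z^2 + 25*z - 4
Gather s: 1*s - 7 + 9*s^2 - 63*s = 9*s^2 - 62*s - 7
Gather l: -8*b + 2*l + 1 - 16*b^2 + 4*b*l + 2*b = -16*b^2 - 6*b + l*(4*b + 2) + 1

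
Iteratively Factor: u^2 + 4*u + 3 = (u + 3)*(u + 1)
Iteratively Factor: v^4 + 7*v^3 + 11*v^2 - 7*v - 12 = (v + 1)*(v^3 + 6*v^2 + 5*v - 12) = (v + 1)*(v + 3)*(v^2 + 3*v - 4) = (v - 1)*(v + 1)*(v + 3)*(v + 4)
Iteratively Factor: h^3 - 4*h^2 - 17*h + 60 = (h + 4)*(h^2 - 8*h + 15) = (h - 5)*(h + 4)*(h - 3)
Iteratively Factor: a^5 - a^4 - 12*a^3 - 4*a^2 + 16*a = (a)*(a^4 - a^3 - 12*a^2 - 4*a + 16) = a*(a + 2)*(a^3 - 3*a^2 - 6*a + 8) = a*(a - 1)*(a + 2)*(a^2 - 2*a - 8) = a*(a - 4)*(a - 1)*(a + 2)*(a + 2)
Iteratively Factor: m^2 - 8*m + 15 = (m - 5)*(m - 3)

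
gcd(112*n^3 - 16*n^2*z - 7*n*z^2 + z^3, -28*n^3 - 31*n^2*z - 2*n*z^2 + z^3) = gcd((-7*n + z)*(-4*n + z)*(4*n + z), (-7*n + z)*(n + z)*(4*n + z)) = -28*n^2 - 3*n*z + z^2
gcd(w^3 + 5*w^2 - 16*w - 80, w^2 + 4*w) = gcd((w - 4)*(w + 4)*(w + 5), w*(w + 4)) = w + 4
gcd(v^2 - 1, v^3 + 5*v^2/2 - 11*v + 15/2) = v - 1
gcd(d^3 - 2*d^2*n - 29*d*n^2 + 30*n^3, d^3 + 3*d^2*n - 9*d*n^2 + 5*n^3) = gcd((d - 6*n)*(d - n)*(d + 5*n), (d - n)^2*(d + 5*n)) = d^2 + 4*d*n - 5*n^2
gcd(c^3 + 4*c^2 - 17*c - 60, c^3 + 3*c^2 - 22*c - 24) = c - 4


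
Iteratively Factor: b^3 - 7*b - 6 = (b + 2)*(b^2 - 2*b - 3) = (b - 3)*(b + 2)*(b + 1)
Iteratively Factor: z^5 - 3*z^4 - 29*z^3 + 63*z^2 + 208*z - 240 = (z - 5)*(z^4 + 2*z^3 - 19*z^2 - 32*z + 48) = (z - 5)*(z + 3)*(z^3 - z^2 - 16*z + 16) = (z - 5)*(z - 4)*(z + 3)*(z^2 + 3*z - 4) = (z - 5)*(z - 4)*(z - 1)*(z + 3)*(z + 4)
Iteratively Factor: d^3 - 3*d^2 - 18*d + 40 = (d + 4)*(d^2 - 7*d + 10) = (d - 5)*(d + 4)*(d - 2)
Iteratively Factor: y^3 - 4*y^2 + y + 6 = (y - 3)*(y^2 - y - 2) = (y - 3)*(y + 1)*(y - 2)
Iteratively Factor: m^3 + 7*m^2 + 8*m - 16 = (m + 4)*(m^2 + 3*m - 4) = (m + 4)^2*(m - 1)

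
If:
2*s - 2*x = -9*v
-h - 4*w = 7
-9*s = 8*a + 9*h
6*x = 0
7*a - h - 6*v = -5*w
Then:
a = -387*w/157 - 441/157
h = -4*w - 7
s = 972*w/157 + 1491/157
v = -216*w/157 - 994/471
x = 0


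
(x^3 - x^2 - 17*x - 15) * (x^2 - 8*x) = x^5 - 9*x^4 - 9*x^3 + 121*x^2 + 120*x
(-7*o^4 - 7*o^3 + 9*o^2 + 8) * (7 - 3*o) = 21*o^5 - 28*o^4 - 76*o^3 + 63*o^2 - 24*o + 56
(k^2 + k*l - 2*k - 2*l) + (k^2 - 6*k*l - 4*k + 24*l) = 2*k^2 - 5*k*l - 6*k + 22*l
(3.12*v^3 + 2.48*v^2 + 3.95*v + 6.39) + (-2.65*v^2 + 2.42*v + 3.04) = 3.12*v^3 - 0.17*v^2 + 6.37*v + 9.43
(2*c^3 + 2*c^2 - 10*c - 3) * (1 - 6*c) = -12*c^4 - 10*c^3 + 62*c^2 + 8*c - 3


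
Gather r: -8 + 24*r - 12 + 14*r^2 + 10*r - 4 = 14*r^2 + 34*r - 24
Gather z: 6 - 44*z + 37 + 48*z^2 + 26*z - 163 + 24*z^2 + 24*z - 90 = 72*z^2 + 6*z - 210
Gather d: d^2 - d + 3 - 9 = d^2 - d - 6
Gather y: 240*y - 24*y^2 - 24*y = -24*y^2 + 216*y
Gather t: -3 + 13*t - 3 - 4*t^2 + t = -4*t^2 + 14*t - 6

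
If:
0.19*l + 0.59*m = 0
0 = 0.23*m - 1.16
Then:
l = -15.66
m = 5.04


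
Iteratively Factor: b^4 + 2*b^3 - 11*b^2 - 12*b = (b - 3)*(b^3 + 5*b^2 + 4*b) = (b - 3)*(b + 4)*(b^2 + b) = (b - 3)*(b + 1)*(b + 4)*(b)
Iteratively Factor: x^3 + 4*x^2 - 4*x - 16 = (x + 2)*(x^2 + 2*x - 8) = (x - 2)*(x + 2)*(x + 4)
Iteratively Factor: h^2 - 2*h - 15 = (h - 5)*(h + 3)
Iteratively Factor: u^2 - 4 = (u + 2)*(u - 2)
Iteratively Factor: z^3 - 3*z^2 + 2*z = (z)*(z^2 - 3*z + 2) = z*(z - 1)*(z - 2)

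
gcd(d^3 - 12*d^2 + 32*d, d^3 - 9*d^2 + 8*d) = d^2 - 8*d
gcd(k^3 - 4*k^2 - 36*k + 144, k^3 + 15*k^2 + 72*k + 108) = k + 6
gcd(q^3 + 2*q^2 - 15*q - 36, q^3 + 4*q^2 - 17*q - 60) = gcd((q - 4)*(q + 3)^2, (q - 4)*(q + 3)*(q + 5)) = q^2 - q - 12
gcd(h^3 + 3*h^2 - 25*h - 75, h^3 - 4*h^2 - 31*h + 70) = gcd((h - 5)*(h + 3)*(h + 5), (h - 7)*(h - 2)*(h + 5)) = h + 5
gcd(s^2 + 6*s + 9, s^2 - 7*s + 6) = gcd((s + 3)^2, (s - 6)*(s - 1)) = 1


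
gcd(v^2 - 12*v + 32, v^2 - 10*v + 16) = v - 8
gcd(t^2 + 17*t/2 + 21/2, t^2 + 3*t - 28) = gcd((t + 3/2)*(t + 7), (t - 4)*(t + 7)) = t + 7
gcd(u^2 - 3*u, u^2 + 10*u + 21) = 1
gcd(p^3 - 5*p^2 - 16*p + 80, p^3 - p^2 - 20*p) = p^2 - p - 20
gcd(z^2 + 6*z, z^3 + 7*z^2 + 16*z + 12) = 1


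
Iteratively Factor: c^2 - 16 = (c + 4)*(c - 4)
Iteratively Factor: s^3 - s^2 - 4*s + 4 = (s - 2)*(s^2 + s - 2) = (s - 2)*(s + 2)*(s - 1)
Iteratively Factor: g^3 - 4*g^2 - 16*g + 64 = (g - 4)*(g^2 - 16) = (g - 4)*(g + 4)*(g - 4)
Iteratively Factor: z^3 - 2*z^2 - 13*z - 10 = (z - 5)*(z^2 + 3*z + 2) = (z - 5)*(z + 1)*(z + 2)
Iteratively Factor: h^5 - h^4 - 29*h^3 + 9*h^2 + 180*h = (h - 5)*(h^4 + 4*h^3 - 9*h^2 - 36*h) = (h - 5)*(h + 3)*(h^3 + h^2 - 12*h) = (h - 5)*(h + 3)*(h + 4)*(h^2 - 3*h) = (h - 5)*(h - 3)*(h + 3)*(h + 4)*(h)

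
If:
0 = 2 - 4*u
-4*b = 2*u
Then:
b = -1/4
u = 1/2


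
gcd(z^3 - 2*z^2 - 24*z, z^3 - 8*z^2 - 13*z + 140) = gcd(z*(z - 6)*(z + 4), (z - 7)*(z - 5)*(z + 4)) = z + 4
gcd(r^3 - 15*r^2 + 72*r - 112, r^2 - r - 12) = r - 4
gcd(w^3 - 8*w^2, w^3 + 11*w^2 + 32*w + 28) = 1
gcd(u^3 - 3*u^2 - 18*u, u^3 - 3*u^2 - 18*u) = u^3 - 3*u^2 - 18*u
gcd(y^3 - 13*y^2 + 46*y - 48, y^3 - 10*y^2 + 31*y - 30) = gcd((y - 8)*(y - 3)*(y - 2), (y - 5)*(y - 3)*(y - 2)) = y^2 - 5*y + 6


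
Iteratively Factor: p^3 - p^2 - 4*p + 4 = (p - 1)*(p^2 - 4) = (p - 2)*(p - 1)*(p + 2)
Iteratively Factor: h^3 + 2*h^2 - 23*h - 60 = (h + 3)*(h^2 - h - 20) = (h + 3)*(h + 4)*(h - 5)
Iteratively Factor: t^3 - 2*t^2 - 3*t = (t + 1)*(t^2 - 3*t) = t*(t + 1)*(t - 3)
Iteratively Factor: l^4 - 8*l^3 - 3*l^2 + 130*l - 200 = (l - 5)*(l^3 - 3*l^2 - 18*l + 40) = (l - 5)*(l - 2)*(l^2 - l - 20) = (l - 5)*(l - 2)*(l + 4)*(l - 5)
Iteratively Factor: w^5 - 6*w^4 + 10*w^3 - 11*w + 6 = (w + 1)*(w^4 - 7*w^3 + 17*w^2 - 17*w + 6) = (w - 1)*(w + 1)*(w^3 - 6*w^2 + 11*w - 6) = (w - 1)^2*(w + 1)*(w^2 - 5*w + 6) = (w - 2)*(w - 1)^2*(w + 1)*(w - 3)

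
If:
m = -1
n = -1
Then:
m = -1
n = -1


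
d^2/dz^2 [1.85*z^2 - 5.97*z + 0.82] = 3.70000000000000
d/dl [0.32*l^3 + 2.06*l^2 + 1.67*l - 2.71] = 0.96*l^2 + 4.12*l + 1.67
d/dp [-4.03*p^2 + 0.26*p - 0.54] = 0.26 - 8.06*p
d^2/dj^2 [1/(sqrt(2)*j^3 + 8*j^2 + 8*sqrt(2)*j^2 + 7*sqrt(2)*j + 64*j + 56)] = 2*(-(3*sqrt(2)*j + 8 + 8*sqrt(2))*(sqrt(2)*j^3 + 8*j^2 + 8*sqrt(2)*j^2 + 7*sqrt(2)*j + 64*j + 56) + (3*sqrt(2)*j^2 + 16*j + 16*sqrt(2)*j + 7*sqrt(2) + 64)^2)/(sqrt(2)*j^3 + 8*j^2 + 8*sqrt(2)*j^2 + 7*sqrt(2)*j + 64*j + 56)^3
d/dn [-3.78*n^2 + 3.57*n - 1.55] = 3.57 - 7.56*n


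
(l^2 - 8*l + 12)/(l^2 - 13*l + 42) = (l - 2)/(l - 7)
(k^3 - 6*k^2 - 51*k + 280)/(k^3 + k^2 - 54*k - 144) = (k^2 + 2*k - 35)/(k^2 + 9*k + 18)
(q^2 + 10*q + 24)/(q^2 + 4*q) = (q + 6)/q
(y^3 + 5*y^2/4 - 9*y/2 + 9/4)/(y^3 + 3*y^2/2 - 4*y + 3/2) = (4*y - 3)/(2*(2*y - 1))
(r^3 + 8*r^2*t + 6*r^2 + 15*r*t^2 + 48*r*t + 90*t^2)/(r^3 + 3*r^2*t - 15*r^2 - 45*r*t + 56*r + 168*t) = (r^2 + 5*r*t + 6*r + 30*t)/(r^2 - 15*r + 56)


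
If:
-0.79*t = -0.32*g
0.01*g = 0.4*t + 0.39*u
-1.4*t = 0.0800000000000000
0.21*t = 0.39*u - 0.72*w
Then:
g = -0.14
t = -0.06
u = 0.05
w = 0.05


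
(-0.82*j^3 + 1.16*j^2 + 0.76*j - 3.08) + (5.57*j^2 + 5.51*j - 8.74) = -0.82*j^3 + 6.73*j^2 + 6.27*j - 11.82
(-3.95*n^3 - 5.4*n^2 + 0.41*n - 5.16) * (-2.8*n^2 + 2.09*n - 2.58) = 11.06*n^5 + 6.8645*n^4 - 2.243*n^3 + 29.2369*n^2 - 11.8422*n + 13.3128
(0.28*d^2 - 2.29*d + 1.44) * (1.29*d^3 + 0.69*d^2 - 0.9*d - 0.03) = 0.3612*d^5 - 2.7609*d^4 + 0.0255000000000001*d^3 + 3.0462*d^2 - 1.2273*d - 0.0432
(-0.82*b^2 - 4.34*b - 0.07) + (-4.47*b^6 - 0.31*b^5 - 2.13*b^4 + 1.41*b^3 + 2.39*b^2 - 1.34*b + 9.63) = -4.47*b^6 - 0.31*b^5 - 2.13*b^4 + 1.41*b^3 + 1.57*b^2 - 5.68*b + 9.56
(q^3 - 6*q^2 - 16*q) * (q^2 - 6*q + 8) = q^5 - 12*q^4 + 28*q^3 + 48*q^2 - 128*q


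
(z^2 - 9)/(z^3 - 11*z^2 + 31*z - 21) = (z + 3)/(z^2 - 8*z + 7)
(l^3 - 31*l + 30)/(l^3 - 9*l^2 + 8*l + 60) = (l^2 + 5*l - 6)/(l^2 - 4*l - 12)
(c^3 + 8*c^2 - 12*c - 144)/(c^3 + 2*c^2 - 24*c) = (c + 6)/c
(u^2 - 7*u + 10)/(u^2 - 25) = (u - 2)/(u + 5)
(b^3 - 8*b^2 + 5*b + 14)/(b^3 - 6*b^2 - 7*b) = (b - 2)/b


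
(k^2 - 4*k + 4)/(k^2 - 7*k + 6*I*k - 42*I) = (k^2 - 4*k + 4)/(k^2 + k*(-7 + 6*I) - 42*I)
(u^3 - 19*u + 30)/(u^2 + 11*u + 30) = (u^2 - 5*u + 6)/(u + 6)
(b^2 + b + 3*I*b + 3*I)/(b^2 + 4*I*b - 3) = (b + 1)/(b + I)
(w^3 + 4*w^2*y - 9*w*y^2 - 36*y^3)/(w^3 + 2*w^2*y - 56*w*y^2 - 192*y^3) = (-w^2 + 9*y^2)/(-w^2 + 2*w*y + 48*y^2)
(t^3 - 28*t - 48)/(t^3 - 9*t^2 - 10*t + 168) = (t + 2)/(t - 7)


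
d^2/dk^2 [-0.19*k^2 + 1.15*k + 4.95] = -0.380000000000000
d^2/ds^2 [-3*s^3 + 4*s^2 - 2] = 8 - 18*s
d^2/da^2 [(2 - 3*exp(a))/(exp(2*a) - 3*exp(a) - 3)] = (-3*exp(4*a) - exp(3*a) - 72*exp(2*a) + 69*exp(a) - 45)*exp(a)/(exp(6*a) - 9*exp(5*a) + 18*exp(4*a) + 27*exp(3*a) - 54*exp(2*a) - 81*exp(a) - 27)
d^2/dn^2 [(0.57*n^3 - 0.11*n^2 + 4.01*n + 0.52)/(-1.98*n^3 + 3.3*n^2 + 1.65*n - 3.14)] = (1.4210854715202e-14*n^7 - 6.58627200000001*n^6 - 105.497964*n^5 + 177.426612*n^4 - 84.8649780000001*n^3 + 299.945844*n^2 - 280.620288*n - 52.990388)/(7.762392*n^9 - 38.81196*n^8 + 45.28062*n^7 + 65.679768*n^6 - 160.83441*n^5 + 14.08077*n^4 + 156.657699*n^3 - 71.96409*n^2 - 48.80502*n + 30.959144)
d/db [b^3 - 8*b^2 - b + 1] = 3*b^2 - 16*b - 1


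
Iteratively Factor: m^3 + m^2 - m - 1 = (m + 1)*(m^2 - 1) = (m - 1)*(m + 1)*(m + 1)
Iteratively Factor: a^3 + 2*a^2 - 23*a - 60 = (a + 4)*(a^2 - 2*a - 15) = (a - 5)*(a + 4)*(a + 3)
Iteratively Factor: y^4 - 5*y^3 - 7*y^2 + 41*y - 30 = (y - 5)*(y^3 - 7*y + 6) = (y - 5)*(y - 2)*(y^2 + 2*y - 3) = (y - 5)*(y - 2)*(y - 1)*(y + 3)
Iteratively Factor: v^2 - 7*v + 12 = (v - 4)*(v - 3)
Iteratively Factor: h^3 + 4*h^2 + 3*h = (h + 3)*(h^2 + h) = (h + 1)*(h + 3)*(h)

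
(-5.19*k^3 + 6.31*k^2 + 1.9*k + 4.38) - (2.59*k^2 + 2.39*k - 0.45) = -5.19*k^3 + 3.72*k^2 - 0.49*k + 4.83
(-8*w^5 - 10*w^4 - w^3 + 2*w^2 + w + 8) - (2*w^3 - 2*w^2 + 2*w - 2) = -8*w^5 - 10*w^4 - 3*w^3 + 4*w^2 - w + 10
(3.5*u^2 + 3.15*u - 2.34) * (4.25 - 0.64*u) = -2.24*u^3 + 12.859*u^2 + 14.8851*u - 9.945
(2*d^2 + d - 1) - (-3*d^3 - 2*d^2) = 3*d^3 + 4*d^2 + d - 1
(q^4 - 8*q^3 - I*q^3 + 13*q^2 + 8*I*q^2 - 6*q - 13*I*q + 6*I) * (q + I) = q^5 - 8*q^4 + 14*q^3 - 14*q^2 + 13*q - 6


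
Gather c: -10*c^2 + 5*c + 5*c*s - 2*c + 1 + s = -10*c^2 + c*(5*s + 3) + s + 1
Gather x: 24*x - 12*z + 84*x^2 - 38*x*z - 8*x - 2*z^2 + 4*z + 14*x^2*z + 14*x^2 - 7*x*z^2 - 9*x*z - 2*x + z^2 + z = x^2*(14*z + 98) + x*(-7*z^2 - 47*z + 14) - z^2 - 7*z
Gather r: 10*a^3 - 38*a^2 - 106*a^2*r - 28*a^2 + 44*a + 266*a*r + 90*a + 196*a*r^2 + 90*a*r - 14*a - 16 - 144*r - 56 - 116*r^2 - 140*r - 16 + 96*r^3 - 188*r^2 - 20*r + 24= 10*a^3 - 66*a^2 + 120*a + 96*r^3 + r^2*(196*a - 304) + r*(-106*a^2 + 356*a - 304) - 64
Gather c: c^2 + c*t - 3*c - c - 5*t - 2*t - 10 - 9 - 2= c^2 + c*(t - 4) - 7*t - 21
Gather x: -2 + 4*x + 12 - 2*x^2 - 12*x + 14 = -2*x^2 - 8*x + 24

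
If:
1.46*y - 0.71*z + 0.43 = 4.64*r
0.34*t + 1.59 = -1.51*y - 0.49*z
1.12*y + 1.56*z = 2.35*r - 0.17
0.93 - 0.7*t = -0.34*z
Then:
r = -0.43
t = 1.48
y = -1.49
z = 0.32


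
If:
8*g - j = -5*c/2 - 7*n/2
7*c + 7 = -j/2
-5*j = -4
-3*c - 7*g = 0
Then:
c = -37/35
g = 111/245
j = 4/5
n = -89/1715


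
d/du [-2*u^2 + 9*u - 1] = 9 - 4*u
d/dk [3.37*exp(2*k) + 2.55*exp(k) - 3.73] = (6.74*exp(k) + 2.55)*exp(k)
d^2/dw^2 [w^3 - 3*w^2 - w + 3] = 6*w - 6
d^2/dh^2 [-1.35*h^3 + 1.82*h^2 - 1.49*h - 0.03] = 3.64 - 8.1*h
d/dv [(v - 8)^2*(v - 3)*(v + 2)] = 4*v^3 - 51*v^2 + 148*v + 32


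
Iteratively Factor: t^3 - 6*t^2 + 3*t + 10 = (t - 2)*(t^2 - 4*t - 5) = (t - 2)*(t + 1)*(t - 5)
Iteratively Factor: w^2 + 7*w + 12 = (w + 3)*(w + 4)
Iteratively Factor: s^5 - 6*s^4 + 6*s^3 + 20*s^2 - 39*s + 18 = (s - 1)*(s^4 - 5*s^3 + s^2 + 21*s - 18) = (s - 3)*(s - 1)*(s^3 - 2*s^2 - 5*s + 6) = (s - 3)*(s - 1)^2*(s^2 - s - 6) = (s - 3)*(s - 1)^2*(s + 2)*(s - 3)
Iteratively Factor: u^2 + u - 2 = (u + 2)*(u - 1)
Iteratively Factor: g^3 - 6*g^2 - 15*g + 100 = (g - 5)*(g^2 - g - 20) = (g - 5)*(g + 4)*(g - 5)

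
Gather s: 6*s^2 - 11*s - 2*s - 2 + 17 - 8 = 6*s^2 - 13*s + 7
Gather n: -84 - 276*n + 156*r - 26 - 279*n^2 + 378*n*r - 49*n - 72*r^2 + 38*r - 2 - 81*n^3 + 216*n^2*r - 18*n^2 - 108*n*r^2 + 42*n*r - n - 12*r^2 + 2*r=-81*n^3 + n^2*(216*r - 297) + n*(-108*r^2 + 420*r - 326) - 84*r^2 + 196*r - 112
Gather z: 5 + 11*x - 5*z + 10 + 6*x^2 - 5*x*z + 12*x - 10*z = 6*x^2 + 23*x + z*(-5*x - 15) + 15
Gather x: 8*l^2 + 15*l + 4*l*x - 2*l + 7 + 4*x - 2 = 8*l^2 + 13*l + x*(4*l + 4) + 5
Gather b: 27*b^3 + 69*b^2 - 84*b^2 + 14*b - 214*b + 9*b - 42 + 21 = 27*b^3 - 15*b^2 - 191*b - 21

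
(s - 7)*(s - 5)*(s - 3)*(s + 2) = s^4 - 13*s^3 + 41*s^2 + 37*s - 210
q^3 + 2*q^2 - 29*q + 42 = (q - 3)*(q - 2)*(q + 7)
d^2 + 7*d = d*(d + 7)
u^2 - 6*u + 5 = (u - 5)*(u - 1)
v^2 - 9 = (v - 3)*(v + 3)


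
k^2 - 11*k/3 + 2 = (k - 3)*(k - 2/3)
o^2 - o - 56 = (o - 8)*(o + 7)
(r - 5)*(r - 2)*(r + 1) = r^3 - 6*r^2 + 3*r + 10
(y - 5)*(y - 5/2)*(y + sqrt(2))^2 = y^4 - 15*y^3/2 + 2*sqrt(2)*y^3 - 15*sqrt(2)*y^2 + 29*y^2/2 - 15*y + 25*sqrt(2)*y + 25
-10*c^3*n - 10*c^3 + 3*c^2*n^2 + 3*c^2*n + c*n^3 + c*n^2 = (-2*c + n)*(5*c + n)*(c*n + c)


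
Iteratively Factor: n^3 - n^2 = (n)*(n^2 - n) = n*(n - 1)*(n)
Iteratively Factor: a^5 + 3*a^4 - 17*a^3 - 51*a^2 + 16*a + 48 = (a + 3)*(a^4 - 17*a^2 + 16) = (a + 3)*(a + 4)*(a^3 - 4*a^2 - a + 4) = (a + 1)*(a + 3)*(a + 4)*(a^2 - 5*a + 4) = (a - 4)*(a + 1)*(a + 3)*(a + 4)*(a - 1)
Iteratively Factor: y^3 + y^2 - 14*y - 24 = (y + 2)*(y^2 - y - 12) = (y - 4)*(y + 2)*(y + 3)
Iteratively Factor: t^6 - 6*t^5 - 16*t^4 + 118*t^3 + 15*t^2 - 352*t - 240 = (t - 3)*(t^5 - 3*t^4 - 25*t^3 + 43*t^2 + 144*t + 80) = (t - 3)*(t + 4)*(t^4 - 7*t^3 + 3*t^2 + 31*t + 20) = (t - 3)*(t + 1)*(t + 4)*(t^3 - 8*t^2 + 11*t + 20) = (t - 3)*(t + 1)^2*(t + 4)*(t^2 - 9*t + 20) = (t - 5)*(t - 3)*(t + 1)^2*(t + 4)*(t - 4)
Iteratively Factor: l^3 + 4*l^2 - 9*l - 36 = (l + 4)*(l^2 - 9) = (l - 3)*(l + 4)*(l + 3)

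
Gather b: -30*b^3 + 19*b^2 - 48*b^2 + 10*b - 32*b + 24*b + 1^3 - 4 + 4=-30*b^3 - 29*b^2 + 2*b + 1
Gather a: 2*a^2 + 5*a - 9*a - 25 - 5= 2*a^2 - 4*a - 30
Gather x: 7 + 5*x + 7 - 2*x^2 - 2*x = -2*x^2 + 3*x + 14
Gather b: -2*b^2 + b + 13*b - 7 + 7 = -2*b^2 + 14*b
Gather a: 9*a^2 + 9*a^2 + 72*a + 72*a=18*a^2 + 144*a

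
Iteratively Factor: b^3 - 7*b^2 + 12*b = (b)*(b^2 - 7*b + 12) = b*(b - 4)*(b - 3)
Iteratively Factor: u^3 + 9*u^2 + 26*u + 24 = (u + 3)*(u^2 + 6*u + 8) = (u + 2)*(u + 3)*(u + 4)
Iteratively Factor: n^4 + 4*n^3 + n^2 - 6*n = (n + 2)*(n^3 + 2*n^2 - 3*n) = (n - 1)*(n + 2)*(n^2 + 3*n) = (n - 1)*(n + 2)*(n + 3)*(n)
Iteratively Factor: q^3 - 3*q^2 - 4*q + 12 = (q - 3)*(q^2 - 4) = (q - 3)*(q - 2)*(q + 2)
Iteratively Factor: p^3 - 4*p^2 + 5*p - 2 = (p - 1)*(p^2 - 3*p + 2) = (p - 2)*(p - 1)*(p - 1)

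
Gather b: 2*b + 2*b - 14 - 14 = 4*b - 28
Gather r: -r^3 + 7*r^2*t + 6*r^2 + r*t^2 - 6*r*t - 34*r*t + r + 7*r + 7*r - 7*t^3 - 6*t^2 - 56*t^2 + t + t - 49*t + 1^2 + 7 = -r^3 + r^2*(7*t + 6) + r*(t^2 - 40*t + 15) - 7*t^3 - 62*t^2 - 47*t + 8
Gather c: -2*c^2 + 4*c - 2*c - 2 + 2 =-2*c^2 + 2*c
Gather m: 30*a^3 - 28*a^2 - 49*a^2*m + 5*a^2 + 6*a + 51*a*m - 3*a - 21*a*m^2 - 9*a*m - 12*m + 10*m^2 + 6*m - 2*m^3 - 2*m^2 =30*a^3 - 23*a^2 + 3*a - 2*m^3 + m^2*(8 - 21*a) + m*(-49*a^2 + 42*a - 6)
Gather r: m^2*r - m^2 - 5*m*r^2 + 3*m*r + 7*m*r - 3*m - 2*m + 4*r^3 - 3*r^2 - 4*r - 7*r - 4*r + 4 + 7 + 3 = -m^2 - 5*m + 4*r^3 + r^2*(-5*m - 3) + r*(m^2 + 10*m - 15) + 14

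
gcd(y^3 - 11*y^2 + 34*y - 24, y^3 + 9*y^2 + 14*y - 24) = y - 1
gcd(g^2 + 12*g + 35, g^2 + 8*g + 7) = g + 7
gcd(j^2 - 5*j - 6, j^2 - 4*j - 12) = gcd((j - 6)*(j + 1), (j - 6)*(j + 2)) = j - 6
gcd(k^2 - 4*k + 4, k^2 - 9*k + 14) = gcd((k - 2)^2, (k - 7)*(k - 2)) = k - 2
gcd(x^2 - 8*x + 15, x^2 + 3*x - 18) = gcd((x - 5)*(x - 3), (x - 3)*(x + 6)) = x - 3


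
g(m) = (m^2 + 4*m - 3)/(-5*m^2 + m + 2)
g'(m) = (2*m + 4)/(-5*m^2 + m + 2) + (10*m - 1)*(m^2 + 4*m - 3)/(-5*m^2 + m + 2)^2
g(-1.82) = 0.43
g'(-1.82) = 0.48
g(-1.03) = 1.40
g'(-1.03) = 3.20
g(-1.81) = 0.43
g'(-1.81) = 0.48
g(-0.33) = -3.74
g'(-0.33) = 17.26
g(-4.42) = 0.01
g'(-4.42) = 0.05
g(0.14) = -1.19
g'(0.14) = 1.86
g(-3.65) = 0.06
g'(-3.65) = 0.08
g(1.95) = -0.57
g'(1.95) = 0.18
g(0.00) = -1.50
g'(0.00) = 2.75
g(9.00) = -0.29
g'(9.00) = 0.01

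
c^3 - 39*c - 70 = (c - 7)*(c + 2)*(c + 5)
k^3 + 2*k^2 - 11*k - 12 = (k - 3)*(k + 1)*(k + 4)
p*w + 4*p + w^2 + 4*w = (p + w)*(w + 4)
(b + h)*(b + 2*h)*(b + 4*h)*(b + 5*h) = b^4 + 12*b^3*h + 49*b^2*h^2 + 78*b*h^3 + 40*h^4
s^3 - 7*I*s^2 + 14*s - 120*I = (s - 6*I)*(s - 5*I)*(s + 4*I)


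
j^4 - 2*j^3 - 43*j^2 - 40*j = j*(j - 8)*(j + 1)*(j + 5)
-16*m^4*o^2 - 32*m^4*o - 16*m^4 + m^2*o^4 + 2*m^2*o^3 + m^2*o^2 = (-4*m + o)*(4*m + o)*(m*o + m)^2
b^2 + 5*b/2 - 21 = (b - 7/2)*(b + 6)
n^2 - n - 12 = (n - 4)*(n + 3)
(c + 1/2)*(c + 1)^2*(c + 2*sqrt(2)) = c^4 + 5*c^3/2 + 2*sqrt(2)*c^3 + 2*c^2 + 5*sqrt(2)*c^2 + c/2 + 4*sqrt(2)*c + sqrt(2)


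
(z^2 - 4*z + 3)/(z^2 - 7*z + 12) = (z - 1)/(z - 4)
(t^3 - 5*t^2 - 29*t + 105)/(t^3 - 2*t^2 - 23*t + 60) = (t - 7)/(t - 4)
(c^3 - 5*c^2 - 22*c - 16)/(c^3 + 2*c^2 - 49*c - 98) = (c^2 - 7*c - 8)/(c^2 - 49)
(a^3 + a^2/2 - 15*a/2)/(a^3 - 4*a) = (2*a^2 + a - 15)/(2*(a^2 - 4))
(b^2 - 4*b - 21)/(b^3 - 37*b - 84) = 1/(b + 4)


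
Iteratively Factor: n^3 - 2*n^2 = (n)*(n^2 - 2*n) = n^2*(n - 2)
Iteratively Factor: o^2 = (o)*(o)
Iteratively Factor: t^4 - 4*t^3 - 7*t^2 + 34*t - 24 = (t - 4)*(t^3 - 7*t + 6) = (t - 4)*(t - 2)*(t^2 + 2*t - 3) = (t - 4)*(t - 2)*(t - 1)*(t + 3)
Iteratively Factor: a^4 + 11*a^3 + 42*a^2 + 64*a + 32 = (a + 4)*(a^3 + 7*a^2 + 14*a + 8) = (a + 2)*(a + 4)*(a^2 + 5*a + 4) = (a + 1)*(a + 2)*(a + 4)*(a + 4)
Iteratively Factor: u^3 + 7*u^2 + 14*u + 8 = (u + 1)*(u^2 + 6*u + 8) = (u + 1)*(u + 4)*(u + 2)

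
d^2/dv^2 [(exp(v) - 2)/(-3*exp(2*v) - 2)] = (-9*exp(4*v) + 72*exp(3*v) + 36*exp(2*v) - 48*exp(v) - 4)*exp(v)/(27*exp(6*v) + 54*exp(4*v) + 36*exp(2*v) + 8)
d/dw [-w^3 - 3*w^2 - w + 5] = -3*w^2 - 6*w - 1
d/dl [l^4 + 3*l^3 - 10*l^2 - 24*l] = 4*l^3 + 9*l^2 - 20*l - 24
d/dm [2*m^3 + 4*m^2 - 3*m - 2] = 6*m^2 + 8*m - 3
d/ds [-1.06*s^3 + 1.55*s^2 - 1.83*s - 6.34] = -3.18*s^2 + 3.1*s - 1.83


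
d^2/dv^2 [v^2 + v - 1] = 2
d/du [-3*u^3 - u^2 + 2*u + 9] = -9*u^2 - 2*u + 2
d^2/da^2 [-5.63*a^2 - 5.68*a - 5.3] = -11.2600000000000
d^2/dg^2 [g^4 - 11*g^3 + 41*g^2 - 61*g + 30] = 12*g^2 - 66*g + 82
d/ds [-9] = 0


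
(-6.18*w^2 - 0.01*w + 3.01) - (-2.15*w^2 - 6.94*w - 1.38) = -4.03*w^2 + 6.93*w + 4.39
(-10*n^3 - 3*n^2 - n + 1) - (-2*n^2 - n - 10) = -10*n^3 - n^2 + 11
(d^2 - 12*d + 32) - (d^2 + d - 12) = 44 - 13*d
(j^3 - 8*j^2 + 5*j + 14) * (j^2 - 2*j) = j^5 - 10*j^4 + 21*j^3 + 4*j^2 - 28*j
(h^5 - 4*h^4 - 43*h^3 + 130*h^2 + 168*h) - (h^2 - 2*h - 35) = h^5 - 4*h^4 - 43*h^3 + 129*h^2 + 170*h + 35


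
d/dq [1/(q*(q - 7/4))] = 4*(7 - 8*q)/(q^2*(16*q^2 - 56*q + 49))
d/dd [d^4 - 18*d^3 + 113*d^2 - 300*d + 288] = 4*d^3 - 54*d^2 + 226*d - 300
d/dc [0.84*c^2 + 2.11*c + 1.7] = 1.68*c + 2.11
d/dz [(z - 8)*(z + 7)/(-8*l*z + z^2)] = (-8*l*z^2 - 448*l + z^2 + 112*z)/(z^2*(64*l^2 - 16*l*z + z^2))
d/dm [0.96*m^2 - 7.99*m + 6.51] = 1.92*m - 7.99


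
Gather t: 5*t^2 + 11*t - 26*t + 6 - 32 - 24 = 5*t^2 - 15*t - 50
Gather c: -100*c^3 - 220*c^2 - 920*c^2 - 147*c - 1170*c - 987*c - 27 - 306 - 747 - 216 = -100*c^3 - 1140*c^2 - 2304*c - 1296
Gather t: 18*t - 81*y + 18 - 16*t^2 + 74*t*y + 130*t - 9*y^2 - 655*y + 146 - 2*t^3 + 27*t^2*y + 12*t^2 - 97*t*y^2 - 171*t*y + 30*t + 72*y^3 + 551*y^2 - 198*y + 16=-2*t^3 + t^2*(27*y - 4) + t*(-97*y^2 - 97*y + 178) + 72*y^3 + 542*y^2 - 934*y + 180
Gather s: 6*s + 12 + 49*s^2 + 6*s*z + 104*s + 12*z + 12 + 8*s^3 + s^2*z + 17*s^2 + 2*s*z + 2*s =8*s^3 + s^2*(z + 66) + s*(8*z + 112) + 12*z + 24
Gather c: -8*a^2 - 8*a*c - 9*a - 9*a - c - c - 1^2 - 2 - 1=-8*a^2 - 18*a + c*(-8*a - 2) - 4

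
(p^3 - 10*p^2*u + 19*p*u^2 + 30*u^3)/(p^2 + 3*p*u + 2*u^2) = (p^2 - 11*p*u + 30*u^2)/(p + 2*u)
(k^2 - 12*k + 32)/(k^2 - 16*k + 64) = (k - 4)/(k - 8)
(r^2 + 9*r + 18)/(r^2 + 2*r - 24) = (r + 3)/(r - 4)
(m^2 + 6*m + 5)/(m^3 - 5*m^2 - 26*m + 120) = (m + 1)/(m^2 - 10*m + 24)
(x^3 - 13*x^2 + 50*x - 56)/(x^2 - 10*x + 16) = (x^2 - 11*x + 28)/(x - 8)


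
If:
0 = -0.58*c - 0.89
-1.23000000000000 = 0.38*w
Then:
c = -1.53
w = -3.24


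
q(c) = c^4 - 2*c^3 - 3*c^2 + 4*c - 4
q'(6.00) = 616.00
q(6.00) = 776.00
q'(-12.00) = -7700.00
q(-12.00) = 23708.00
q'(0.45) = 0.45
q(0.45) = -2.95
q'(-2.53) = -84.00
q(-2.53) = 40.04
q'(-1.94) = -36.15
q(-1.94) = 5.72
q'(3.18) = 52.88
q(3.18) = 16.33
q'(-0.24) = 5.04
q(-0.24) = -5.10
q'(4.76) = 270.90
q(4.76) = 244.73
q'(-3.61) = -240.72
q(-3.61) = 206.39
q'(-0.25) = 5.06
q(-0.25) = -5.15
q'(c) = 4*c^3 - 6*c^2 - 6*c + 4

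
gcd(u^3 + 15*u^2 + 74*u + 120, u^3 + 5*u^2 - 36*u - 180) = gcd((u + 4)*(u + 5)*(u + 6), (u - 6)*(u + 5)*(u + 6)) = u^2 + 11*u + 30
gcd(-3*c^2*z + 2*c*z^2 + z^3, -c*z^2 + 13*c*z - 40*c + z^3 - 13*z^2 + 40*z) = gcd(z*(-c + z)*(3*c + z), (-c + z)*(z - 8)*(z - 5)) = -c + z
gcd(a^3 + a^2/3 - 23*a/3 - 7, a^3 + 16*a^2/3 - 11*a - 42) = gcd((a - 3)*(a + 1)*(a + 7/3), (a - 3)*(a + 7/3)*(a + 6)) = a^2 - 2*a/3 - 7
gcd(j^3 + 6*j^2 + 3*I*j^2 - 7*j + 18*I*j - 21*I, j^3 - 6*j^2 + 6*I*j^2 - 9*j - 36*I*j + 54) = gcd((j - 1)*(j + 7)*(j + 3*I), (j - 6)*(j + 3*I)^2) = j + 3*I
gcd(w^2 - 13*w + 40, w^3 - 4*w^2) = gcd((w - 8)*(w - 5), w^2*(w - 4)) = 1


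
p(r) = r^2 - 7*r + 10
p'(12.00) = 17.00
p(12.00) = 70.00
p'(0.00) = -7.00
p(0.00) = 10.00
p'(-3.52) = -14.04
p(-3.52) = 47.03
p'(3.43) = -0.14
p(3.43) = -2.25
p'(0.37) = -6.26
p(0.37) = 7.55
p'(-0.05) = -7.10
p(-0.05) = 10.35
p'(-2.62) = -12.24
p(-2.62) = 35.20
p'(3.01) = -0.98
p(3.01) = -2.01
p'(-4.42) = -15.84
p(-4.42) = 60.48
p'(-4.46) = -15.92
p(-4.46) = 61.11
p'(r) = 2*r - 7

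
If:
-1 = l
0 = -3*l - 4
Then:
No Solution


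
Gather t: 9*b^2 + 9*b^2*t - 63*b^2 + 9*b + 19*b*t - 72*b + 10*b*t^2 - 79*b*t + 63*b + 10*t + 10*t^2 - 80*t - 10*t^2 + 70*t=-54*b^2 + 10*b*t^2 + t*(9*b^2 - 60*b)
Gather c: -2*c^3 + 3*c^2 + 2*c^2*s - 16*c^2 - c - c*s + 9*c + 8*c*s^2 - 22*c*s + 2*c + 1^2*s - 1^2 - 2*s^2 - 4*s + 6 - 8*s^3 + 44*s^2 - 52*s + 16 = -2*c^3 + c^2*(2*s - 13) + c*(8*s^2 - 23*s + 10) - 8*s^3 + 42*s^2 - 55*s + 21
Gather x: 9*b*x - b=9*b*x - b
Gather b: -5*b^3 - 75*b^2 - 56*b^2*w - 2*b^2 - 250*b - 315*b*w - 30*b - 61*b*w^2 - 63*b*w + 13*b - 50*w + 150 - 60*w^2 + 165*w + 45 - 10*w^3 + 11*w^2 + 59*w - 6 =-5*b^3 + b^2*(-56*w - 77) + b*(-61*w^2 - 378*w - 267) - 10*w^3 - 49*w^2 + 174*w + 189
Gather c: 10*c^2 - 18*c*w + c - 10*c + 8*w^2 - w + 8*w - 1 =10*c^2 + c*(-18*w - 9) + 8*w^2 + 7*w - 1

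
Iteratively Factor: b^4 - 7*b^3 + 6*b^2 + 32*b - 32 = (b + 2)*(b^3 - 9*b^2 + 24*b - 16) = (b - 4)*(b + 2)*(b^2 - 5*b + 4) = (b - 4)*(b - 1)*(b + 2)*(b - 4)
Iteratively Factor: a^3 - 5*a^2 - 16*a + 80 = (a - 5)*(a^2 - 16) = (a - 5)*(a + 4)*(a - 4)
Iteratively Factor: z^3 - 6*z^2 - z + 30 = (z + 2)*(z^2 - 8*z + 15) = (z - 5)*(z + 2)*(z - 3)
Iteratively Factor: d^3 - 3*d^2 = (d)*(d^2 - 3*d) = d^2*(d - 3)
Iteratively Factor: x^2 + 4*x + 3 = (x + 1)*(x + 3)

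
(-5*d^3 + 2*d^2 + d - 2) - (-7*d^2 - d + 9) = -5*d^3 + 9*d^2 + 2*d - 11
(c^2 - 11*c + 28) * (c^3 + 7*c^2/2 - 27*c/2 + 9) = c^5 - 15*c^4/2 - 24*c^3 + 511*c^2/2 - 477*c + 252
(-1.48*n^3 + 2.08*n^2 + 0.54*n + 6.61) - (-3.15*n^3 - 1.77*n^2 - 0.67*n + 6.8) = 1.67*n^3 + 3.85*n^2 + 1.21*n - 0.19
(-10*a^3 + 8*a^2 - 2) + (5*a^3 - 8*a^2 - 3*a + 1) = -5*a^3 - 3*a - 1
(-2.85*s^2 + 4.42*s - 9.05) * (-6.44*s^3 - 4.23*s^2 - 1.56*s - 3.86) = 18.354*s^5 - 16.4093*s^4 + 44.0314*s^3 + 42.3873*s^2 - 2.9432*s + 34.933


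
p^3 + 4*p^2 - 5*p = p*(p - 1)*(p + 5)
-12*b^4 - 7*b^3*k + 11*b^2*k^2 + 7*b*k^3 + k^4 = (-b + k)*(b + k)*(3*b + k)*(4*b + k)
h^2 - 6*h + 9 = (h - 3)^2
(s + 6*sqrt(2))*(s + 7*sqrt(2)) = s^2 + 13*sqrt(2)*s + 84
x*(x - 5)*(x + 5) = x^3 - 25*x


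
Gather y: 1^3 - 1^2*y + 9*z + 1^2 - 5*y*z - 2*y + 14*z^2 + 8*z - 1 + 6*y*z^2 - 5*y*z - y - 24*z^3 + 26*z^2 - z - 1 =y*(6*z^2 - 10*z - 4) - 24*z^3 + 40*z^2 + 16*z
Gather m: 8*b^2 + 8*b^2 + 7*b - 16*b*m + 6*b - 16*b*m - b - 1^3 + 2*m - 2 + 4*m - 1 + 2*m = 16*b^2 + 12*b + m*(8 - 32*b) - 4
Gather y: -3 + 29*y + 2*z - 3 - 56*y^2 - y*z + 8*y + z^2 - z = -56*y^2 + y*(37 - z) + z^2 + z - 6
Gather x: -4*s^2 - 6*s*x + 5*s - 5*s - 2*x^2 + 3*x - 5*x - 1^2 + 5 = -4*s^2 - 2*x^2 + x*(-6*s - 2) + 4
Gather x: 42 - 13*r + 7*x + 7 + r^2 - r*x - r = r^2 - 14*r + x*(7 - r) + 49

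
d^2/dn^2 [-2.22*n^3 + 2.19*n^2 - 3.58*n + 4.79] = 4.38 - 13.32*n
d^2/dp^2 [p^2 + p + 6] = 2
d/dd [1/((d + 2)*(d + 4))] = 2*(-d - 3)/(d^4 + 12*d^3 + 52*d^2 + 96*d + 64)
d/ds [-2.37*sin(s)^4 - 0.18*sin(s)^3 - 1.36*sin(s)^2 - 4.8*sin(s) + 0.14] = (-9.83*sin(s) + 2.37*sin(3*s) + 0.27*cos(2*s) - 5.07)*cos(s)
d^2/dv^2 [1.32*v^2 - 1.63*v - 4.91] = 2.64000000000000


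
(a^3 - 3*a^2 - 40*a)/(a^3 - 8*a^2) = (a + 5)/a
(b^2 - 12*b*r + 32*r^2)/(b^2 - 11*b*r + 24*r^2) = (-b + 4*r)/(-b + 3*r)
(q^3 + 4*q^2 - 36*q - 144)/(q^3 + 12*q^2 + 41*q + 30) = (q^2 - 2*q - 24)/(q^2 + 6*q + 5)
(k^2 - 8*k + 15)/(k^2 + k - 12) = (k - 5)/(k + 4)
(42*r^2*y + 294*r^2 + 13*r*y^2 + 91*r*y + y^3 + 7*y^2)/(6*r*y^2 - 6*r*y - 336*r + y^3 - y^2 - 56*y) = (7*r + y)/(y - 8)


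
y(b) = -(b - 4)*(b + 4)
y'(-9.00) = 18.00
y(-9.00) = -65.00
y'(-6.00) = 12.00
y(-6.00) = -20.00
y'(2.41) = -4.82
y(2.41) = 10.19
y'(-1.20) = 2.40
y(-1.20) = 14.56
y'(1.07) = -2.14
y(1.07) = 14.86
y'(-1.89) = 3.78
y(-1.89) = 12.43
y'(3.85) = -7.70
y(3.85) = 1.18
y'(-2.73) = 5.46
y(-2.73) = 8.55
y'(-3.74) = 7.48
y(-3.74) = 2.01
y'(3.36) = -6.72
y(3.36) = 4.71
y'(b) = -2*b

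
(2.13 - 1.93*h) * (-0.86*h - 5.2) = 1.6598*h^2 + 8.2042*h - 11.076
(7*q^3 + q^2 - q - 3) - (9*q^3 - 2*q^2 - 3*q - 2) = -2*q^3 + 3*q^2 + 2*q - 1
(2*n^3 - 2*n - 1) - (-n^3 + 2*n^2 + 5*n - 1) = 3*n^3 - 2*n^2 - 7*n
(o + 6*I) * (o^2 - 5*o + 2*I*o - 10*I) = o^3 - 5*o^2 + 8*I*o^2 - 12*o - 40*I*o + 60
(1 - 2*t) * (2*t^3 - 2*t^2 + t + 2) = -4*t^4 + 6*t^3 - 4*t^2 - 3*t + 2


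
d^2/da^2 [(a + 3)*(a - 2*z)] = 2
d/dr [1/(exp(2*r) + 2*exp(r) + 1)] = -2*(exp(r) + 1)*exp(r)/(exp(2*r) + 2*exp(r) + 1)^2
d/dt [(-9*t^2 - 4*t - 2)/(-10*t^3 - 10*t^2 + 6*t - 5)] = 2*(-45*t^4 - 40*t^3 - 77*t^2 + 25*t + 16)/(100*t^6 + 200*t^5 - 20*t^4 - 20*t^3 + 136*t^2 - 60*t + 25)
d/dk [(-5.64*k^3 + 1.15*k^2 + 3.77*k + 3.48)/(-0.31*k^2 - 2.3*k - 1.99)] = (1.7484*k^4 + 25.944*k^3 + 32.1945*k^2 - 2.4194*k + 0.5017)/(0.0961*k^4 + 1.426*k^3 + 6.5238*k^2 + 9.154*k + 3.9601)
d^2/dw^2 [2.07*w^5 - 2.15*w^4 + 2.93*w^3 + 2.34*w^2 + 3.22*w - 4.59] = 41.4*w^3 - 25.8*w^2 + 17.58*w + 4.68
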